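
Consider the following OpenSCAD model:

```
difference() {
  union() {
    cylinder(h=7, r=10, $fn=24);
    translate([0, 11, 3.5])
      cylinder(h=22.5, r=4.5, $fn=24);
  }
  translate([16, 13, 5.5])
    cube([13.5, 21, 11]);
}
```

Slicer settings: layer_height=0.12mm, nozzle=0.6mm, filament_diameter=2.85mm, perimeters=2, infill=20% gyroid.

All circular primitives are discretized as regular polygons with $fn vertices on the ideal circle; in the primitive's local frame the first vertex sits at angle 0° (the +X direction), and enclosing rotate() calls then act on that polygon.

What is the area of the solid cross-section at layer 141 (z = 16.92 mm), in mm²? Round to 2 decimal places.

62.89 mm²

At z = 16.92 mm: the cylinder does not reach this height (z outside [0, 7]); the r=4.5 cylinder at (0, 11) contributes a regular 24-gon of circumradius 4.5 (area = (24/2)·4.500²·sin(360°/24) = 62.89 mm²); Combining (union): only the r=4.5 cylinder at (0, 11) is present, so the union is just that shape — area = 62.89 mm²; the cube at (16, 13) is absent (z outside [5.5, 16.5]); After the difference (first − rest): none of the subtracted shapes is present at this height, so the result so far is unchanged — area = 62.89 mm². Overall, the cross-section is a single solid region. Net area = 62.89 mm².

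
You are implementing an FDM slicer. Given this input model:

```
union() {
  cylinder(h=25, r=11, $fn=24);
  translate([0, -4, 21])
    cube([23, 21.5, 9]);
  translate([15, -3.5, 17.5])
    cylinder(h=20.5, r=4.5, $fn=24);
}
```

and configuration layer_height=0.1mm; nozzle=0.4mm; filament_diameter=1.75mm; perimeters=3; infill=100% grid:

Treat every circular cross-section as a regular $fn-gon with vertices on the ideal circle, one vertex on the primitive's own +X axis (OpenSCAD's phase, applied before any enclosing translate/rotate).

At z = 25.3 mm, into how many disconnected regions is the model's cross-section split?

1

At z = 25.3 mm: the cylinder does not reach this height (z outside [0, 25]); the cube at (0, -4) is present — its section is the full 23×21.5 rectangle; the cylinder at (15, -3.5): section is a regular 24-gon, circumradius r=4.5; Merging all regions: the regions partially overlap (shared area 35.91 mm²), so overlapping operands fuse into one piece — 1 connected region. The result has 1 disconnected region.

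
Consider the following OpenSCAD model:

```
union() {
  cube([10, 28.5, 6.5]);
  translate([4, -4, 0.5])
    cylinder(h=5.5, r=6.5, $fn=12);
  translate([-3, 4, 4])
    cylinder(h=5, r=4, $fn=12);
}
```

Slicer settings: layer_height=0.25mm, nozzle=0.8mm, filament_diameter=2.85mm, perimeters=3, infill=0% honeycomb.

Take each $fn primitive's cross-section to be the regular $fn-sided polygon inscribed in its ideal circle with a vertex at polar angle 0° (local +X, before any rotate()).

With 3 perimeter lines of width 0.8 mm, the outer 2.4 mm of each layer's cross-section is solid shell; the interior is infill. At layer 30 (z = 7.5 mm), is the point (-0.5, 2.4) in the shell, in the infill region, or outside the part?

At z = 7.5 mm: the cube is not intersected at this z (z outside [0, 6.5]); the cylinder at (4, -4) is not intersected at this z (z outside [0.5, 6]); the r=4 cylinder at (-3, 4) contributes a regular 12-gon of circumradius 4; Combining (union): only the r=4 cylinder at (-3, 4) is present, so the union is just that shape — 1 connected region. Overall, the cross-section is a single solid region. The nearest boundary edge runs (-1.00, 0.54)→(0.46, 2.00); distance from the point to it = 0.96 mm. The point is inside the cross-section, 0.96 mm from the nearest boundary — within the 2.4 mm shell band (3 × 0.8).

shell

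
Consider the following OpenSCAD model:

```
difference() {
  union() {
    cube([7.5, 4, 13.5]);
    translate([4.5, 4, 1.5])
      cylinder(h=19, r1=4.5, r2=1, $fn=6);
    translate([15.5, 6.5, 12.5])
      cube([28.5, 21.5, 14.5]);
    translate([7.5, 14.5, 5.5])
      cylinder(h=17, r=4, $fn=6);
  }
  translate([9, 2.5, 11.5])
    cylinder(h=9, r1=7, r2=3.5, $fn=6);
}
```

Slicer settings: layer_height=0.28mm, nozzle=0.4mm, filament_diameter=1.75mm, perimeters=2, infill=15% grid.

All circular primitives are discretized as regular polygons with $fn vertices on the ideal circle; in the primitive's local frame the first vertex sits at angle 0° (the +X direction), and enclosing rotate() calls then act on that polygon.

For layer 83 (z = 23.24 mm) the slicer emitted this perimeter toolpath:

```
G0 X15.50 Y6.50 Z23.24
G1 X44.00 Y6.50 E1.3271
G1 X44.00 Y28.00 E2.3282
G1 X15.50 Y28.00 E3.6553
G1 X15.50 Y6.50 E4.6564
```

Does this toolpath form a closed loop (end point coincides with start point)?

yes

Start point (G0): (15.50, 6.50). End point (last G1): the path returns to the start — closed.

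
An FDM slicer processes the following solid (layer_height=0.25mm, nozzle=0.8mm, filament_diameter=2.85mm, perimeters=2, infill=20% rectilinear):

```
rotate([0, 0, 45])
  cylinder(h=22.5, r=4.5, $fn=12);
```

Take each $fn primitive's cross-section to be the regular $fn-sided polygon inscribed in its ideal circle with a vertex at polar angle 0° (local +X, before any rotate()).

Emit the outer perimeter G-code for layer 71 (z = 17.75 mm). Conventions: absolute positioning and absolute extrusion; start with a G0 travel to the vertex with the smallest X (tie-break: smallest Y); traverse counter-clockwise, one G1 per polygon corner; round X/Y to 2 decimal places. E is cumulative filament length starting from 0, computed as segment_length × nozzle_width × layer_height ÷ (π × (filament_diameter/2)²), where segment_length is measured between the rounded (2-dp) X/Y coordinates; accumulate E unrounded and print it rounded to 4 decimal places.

G0 X-4.35 Y-1.16 Z17.75
G1 X-3.18 Y-3.18 E0.0732
G1 X-1.16 Y-4.35 E0.1464
G1 X1.16 Y-4.35 E0.2191
G1 X3.18 Y-3.18 E0.2923
G1 X4.35 Y-1.16 E0.3655
G1 X4.35 Y1.16 E0.4382
G1 X3.18 Y3.18 E0.5114
G1 X1.16 Y4.35 E0.5846
G1 X-1.16 Y4.35 E0.6573
G1 X-3.18 Y3.18 E0.7305
G1 X-4.35 Y1.16 E0.8037
G1 X-4.35 Y-1.16 E0.8764

At z = 17.75 mm: the cylinder: section is a regular 12-gon, circumradius r=4.5; (rotated 45° about Z; rotation is an isometry so areas/perimeters/island counts are preserved). The outline is a single polygon with 12 vertices. Extrusion per mm of travel: 0.8 × 0.25 / (π × 1.425²) = 0.031351. Accumulating E over each segment gives final E = 0.8764.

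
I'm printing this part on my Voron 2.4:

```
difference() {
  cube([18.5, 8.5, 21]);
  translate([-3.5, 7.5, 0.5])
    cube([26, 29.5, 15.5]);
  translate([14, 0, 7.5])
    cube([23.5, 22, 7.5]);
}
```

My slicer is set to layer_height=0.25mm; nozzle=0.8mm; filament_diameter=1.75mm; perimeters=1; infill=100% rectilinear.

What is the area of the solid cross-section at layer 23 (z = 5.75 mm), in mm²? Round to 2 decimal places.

At z = 5.75 mm: the cube is present — its section is the full 18.5×8.5 rectangle (area 157.25 mm²); the cube at (-3.5, 7.5) is present — its section is the full 26×29.5 rectangle (area 767.00 mm²); the cube at (14, 0) is absent (z outside [7.5, 15]); Taking the first minus the rest: starting from the 18.5×8.5 cube (157.25 mm²), the 26×29.5 cube at (-3.5, 7.5) partially overlaps it — only the 18.50 mm² overlap (of its 767.00 mm²) is removed, clipping the outline — area = 138.75 mm². Overall, the cross-section is a single solid region. Net area = 138.75 mm².

138.75 mm²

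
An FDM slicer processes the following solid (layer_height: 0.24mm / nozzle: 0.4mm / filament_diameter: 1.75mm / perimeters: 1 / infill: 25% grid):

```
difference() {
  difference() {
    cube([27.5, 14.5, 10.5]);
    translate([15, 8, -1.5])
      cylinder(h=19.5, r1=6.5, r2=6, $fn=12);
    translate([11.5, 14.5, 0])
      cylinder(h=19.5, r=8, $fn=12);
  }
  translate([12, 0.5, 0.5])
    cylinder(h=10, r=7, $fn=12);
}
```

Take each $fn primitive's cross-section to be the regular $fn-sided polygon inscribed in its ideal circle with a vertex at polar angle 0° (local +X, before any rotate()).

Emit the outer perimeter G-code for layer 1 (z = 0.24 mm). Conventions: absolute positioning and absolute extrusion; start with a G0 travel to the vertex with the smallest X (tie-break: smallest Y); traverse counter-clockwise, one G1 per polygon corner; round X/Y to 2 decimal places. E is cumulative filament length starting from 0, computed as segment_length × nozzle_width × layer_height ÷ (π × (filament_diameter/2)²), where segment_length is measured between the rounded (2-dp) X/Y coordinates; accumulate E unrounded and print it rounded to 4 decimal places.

At z = 0.24 mm: the 27.5×14.5 cube contributes its full rectangle; the cone at (15, 8) contributes a regular 12-gon of circumradius 6.455 (interpolated between r1=6.5 and r2=6 at t=0.089); the cylinder at (11.5, 14.5): section is a regular 12-gon, circumradius r=8; After the difference (first − rest): starting from the 27.5×14.5 cube, the cone at (15, 8) lies wholly inside it (removes its full 125.02 mm² and its 40.10 mm outline becomes a hole wall); the r=8 cylinder at (11.5, 14.5) partially overlaps it — only the 39.31 mm² overlap (of its 192.00 mm²) is removed, clipping the outline — 1 connected region; the cylinder at (12, 0.5) is not intersected at this z (z outside [0.5, 10.5]); After the difference (first − rest): none of the subtracted shapes is present at this height, so the result so far is unchanged — 1 connected region. The outline is a single polygon with 17 vertices. Extrusion per mm of travel: 0.4 × 0.24 / (π × 0.875²) = 0.039912. Accumulating E over each segment gives final E = 4.1573.

G0 X0.00 Y0.00 Z0.24
G1 X27.50 Y0.00 E1.0976
G1 X27.50 Y14.50 E1.6763
G1 X19.50 Y14.50 E1.9956
G1 X19.04 Y12.78 E2.0667
G1 X20.59 Y11.23 E2.1542
G1 X21.46 Y8.00 E2.2877
G1 X20.59 Y4.77 E2.4212
G1 X18.23 Y2.41 E2.5544
G1 X15.00 Y1.54 E2.6879
G1 X11.77 Y2.41 E2.8214
G1 X9.41 Y4.77 E2.9546
G1 X8.75 Y7.24 E3.0567
G1 X7.50 Y7.57 E3.1083
G1 X4.57 Y10.50 E3.2736
G1 X3.50 Y14.50 E3.4389
G1 X0.00 Y14.50 E3.5786
G1 X0.00 Y0.00 E4.1573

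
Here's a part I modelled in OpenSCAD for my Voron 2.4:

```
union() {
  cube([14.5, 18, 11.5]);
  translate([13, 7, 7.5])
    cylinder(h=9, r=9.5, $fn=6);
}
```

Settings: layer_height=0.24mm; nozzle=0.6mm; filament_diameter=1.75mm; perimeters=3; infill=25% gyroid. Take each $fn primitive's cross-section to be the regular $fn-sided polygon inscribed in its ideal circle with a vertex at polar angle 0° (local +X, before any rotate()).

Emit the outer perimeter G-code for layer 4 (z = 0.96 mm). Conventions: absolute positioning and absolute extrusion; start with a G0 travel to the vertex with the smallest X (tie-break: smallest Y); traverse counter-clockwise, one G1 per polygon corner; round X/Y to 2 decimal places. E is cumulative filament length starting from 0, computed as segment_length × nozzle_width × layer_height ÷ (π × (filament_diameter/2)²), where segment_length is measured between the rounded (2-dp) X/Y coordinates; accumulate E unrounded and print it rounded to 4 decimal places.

At z = 0.96 mm: the 14.5×18 cube contributes its full rectangle; the cylinder at (13, 7) does not reach this height (z outside [7.5, 16.5]); Combining (union): only the 14.5×18 cube is present, so the union is just that shape — 1 connected region. The outline is a single polygon with 4 vertices. Extrusion per mm of travel: 0.6 × 0.24 / (π × 0.875²) = 0.059868. Accumulating E over each segment gives final E = 3.8914.

G0 X0.00 Y0.00 Z0.96
G1 X14.50 Y0.00 E0.8681
G1 X14.50 Y18.00 E1.9457
G1 X0.00 Y18.00 E2.8138
G1 X0.00 Y0.00 E3.8914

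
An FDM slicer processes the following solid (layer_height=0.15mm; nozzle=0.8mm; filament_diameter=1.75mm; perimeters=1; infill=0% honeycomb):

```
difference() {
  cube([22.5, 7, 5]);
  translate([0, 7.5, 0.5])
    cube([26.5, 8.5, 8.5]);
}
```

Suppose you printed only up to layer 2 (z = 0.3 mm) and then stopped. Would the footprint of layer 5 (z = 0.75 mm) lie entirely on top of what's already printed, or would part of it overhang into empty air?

Compare the two slices. At z = 0.3: the cube (footprint 22.5×7) is included at this height (area 157.50 mm²); the cube at (0, 7.5) is not intersected at this z (z outside [0.5, 9]); After the difference (first − rest): none of the subtracted shapes is present at this height, so the 22.5×7 cube is unchanged — area = 157.50 mm². At z = 0.75: the cube is present — its section is the full 22.5×7 rectangle (area 157.50 mm²); the cube at (0, 7.5) is present — its section is the full 26.5×8.5 rectangle (area 225.25 mm²); After the difference (first − rest): starting from the 22.5×7 cube (157.50 mm²), the 26.5×8.5 cube at (0, 7.5) misses the remaining region (no effect) — area = 157.50 mm². Checking containment: the cross-section at z = 0.75 is a subset of the cross-section at z = 0.3.

entirely on top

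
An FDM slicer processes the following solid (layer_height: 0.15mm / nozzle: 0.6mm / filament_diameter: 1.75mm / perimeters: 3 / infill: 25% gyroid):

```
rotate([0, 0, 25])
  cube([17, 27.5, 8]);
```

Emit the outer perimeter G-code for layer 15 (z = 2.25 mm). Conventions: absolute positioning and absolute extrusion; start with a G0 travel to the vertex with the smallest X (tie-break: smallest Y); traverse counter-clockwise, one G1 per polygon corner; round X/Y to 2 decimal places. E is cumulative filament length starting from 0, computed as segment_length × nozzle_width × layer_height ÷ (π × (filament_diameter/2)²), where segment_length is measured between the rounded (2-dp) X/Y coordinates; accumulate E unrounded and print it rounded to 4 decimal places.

G0 X-11.62 Y24.92 Z2.25
G1 X0.00 Y0.00 E1.0288
G1 X15.41 Y7.18 E1.6650
G1 X3.79 Y32.11 E2.6941
G1 X-11.62 Y24.92 E3.3304

At z = 2.25 mm: the cube (footprint 17×27.5) is included at this height; (rotated 25° about Z; rotation is an isometry so areas/perimeters/island counts are preserved). The outline is a single polygon with 4 vertices. Extrusion per mm of travel: 0.6 × 0.15 / (π × 0.875²) = 0.037418. Accumulating E over each segment gives final E = 3.3304.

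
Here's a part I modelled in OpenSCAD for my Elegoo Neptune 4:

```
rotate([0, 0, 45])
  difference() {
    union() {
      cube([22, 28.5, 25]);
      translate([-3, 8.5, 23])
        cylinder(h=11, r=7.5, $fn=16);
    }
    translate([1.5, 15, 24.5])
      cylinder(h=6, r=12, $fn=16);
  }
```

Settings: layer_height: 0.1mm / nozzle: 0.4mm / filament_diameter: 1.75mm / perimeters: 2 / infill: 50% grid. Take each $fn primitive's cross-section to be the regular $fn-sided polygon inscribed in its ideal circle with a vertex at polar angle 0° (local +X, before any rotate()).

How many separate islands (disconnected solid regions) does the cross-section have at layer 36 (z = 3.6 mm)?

1

At z = 3.6 mm: the 22×28.5 cube contributes its full rectangle; the cylinder at (-3, 8.5) is absent (z outside [23, 34]); Combining (union): only the 22×28.5 cube is present, so the union is just that shape — 1 connected region; the cylinder at (1.5, 15) does not reach this height (z outside [24.5, 30.5]); After the difference (first − rest): none of the subtracted shapes is present at this height, so that combined region is unchanged — 1 connected region; (whole slice rotated 45° about Z — lengths, areas and connectivity unchanged). Overall, the cross-section is a single solid region. Island count = 1.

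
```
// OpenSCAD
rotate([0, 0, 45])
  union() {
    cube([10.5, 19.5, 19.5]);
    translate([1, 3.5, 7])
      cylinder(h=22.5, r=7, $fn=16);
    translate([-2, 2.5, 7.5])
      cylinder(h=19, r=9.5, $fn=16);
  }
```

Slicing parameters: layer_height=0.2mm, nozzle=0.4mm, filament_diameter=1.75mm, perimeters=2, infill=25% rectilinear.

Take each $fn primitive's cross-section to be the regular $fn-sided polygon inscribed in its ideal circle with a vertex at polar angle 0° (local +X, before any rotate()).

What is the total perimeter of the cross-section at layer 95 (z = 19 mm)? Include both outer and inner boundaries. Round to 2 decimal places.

At z = 19 mm: the 10.5×19.5 cube contributes its full rectangle (perimeter 60.00 mm); the cylinder at (1, 3.5): section is a regular 16-gon, circumradius r=7 (perimeter = 2·16·7.000·sin(180°/16) = 43.70 mm); the cylinder at (-2, 2.5): section is a regular 16-gon, circumradius r=9.5 (perimeter = 2·16·9.500·sin(180°/16) = 59.31 mm); Taking the union: the regions partially overlap (shared area 218.61 mm²), so the edge portions inside another operand are dropped and the merged outline is re-measured after clipping — boundary = 85.37 mm; (rotated 45° about Z; rotation is an isometry so areas/perimeters/island counts are preserved). Overall, the cross-section is a single solid region. Total boundary length (outer) = 85.37 mm.

85.37 mm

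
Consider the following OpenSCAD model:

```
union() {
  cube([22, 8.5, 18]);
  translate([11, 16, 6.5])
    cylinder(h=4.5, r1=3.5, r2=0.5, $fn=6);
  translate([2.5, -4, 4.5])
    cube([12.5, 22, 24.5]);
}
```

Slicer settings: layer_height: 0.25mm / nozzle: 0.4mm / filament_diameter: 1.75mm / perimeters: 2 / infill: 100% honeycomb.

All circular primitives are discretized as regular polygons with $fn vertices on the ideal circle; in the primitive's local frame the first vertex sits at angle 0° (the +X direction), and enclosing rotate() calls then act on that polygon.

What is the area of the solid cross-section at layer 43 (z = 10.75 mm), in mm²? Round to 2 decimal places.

355.75 mm²

At z = 10.75 mm: the cube (footprint 22×8.5) is included at this height (area 187.00 mm²); the cone at (11, 16) contributes a regular 6-gon of circumradius 0.667 (interpolated between r1=3.5 and r2=0.5 at t=0.944) (area = (6/2)·0.667²·sin(360°/6) = 1.15 mm²); the cube at (2.5, -4) is present — its section is the full 12.5×22 rectangle (area 275.00 mm²); Combining (union): the regions partially overlap — summed areas 463.15 mm² minus the doubly-counted overlap 107.40 mm² gives 355.75 mm² — area = 355.75 mm². Overall, the cross-section is a single solid region. Net area = 355.75 mm².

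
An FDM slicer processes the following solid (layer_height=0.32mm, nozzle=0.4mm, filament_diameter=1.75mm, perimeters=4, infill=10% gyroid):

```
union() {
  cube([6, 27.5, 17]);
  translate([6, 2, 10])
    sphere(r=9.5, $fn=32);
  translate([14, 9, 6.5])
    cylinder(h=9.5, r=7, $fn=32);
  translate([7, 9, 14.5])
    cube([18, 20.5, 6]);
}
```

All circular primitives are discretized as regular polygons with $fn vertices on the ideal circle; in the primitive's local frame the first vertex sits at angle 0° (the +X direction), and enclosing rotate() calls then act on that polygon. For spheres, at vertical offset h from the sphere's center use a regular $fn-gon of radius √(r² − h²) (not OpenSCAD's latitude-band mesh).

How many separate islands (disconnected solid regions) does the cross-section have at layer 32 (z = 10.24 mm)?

1

At z = 10.24 mm: the 6×27.5 cube contributes its full rectangle; the r=9.5 sphere at (6, 2) slices to a regular 32-gon of circumradius 9.497 (√(r²−h²) with h=0.24 from center); the r=7 cylinder at (14, 9) contributes a regular 32-gon of circumradius 7; the cube at (7, 9) does not reach this height (z outside [14.5, 20.5]); Taking the union: the regions partially overlap (shared area 114.40 mm²), so overlapping operands fuse into one piece — 1 connected region. Overall, the cross-section is a single solid region. Island count = 1.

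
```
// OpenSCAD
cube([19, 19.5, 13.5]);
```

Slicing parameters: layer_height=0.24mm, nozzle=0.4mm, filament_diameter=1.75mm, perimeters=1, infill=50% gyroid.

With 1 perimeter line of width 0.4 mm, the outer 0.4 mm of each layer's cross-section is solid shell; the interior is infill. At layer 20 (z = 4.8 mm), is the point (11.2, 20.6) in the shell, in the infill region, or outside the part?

outside

At z = 4.8 mm: the 19×19.5 cube contributes its full rectangle. Overall, the cross-section is a single solid region. The nearest boundary edge runs (19.00, 19.50)→(0.00, 19.50); distance from the point to it = 1.10 mm. The point is not inside any of the regions above, so it lies outside the cross-section (1.10 mm from the nearest boundary).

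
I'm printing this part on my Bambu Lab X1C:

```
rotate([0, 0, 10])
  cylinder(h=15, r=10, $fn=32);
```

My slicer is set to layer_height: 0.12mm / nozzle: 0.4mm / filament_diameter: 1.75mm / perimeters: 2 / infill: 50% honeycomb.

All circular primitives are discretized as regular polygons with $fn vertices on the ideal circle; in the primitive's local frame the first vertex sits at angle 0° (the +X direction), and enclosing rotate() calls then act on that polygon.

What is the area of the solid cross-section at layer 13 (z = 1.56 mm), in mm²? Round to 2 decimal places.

312.14 mm²

At z = 1.56 mm: the r=10 cylinder gives a regular 32-gon of circumradius 10 (constant along its height) (area = (32/2)·10.000²·sin(360°/32) = 312.14 mm²); (rotated 10° about Z; rotation is an isometry so areas/perimeters/island counts are preserved). Overall, the cross-section is a single solid region. Net area = 312.14 mm².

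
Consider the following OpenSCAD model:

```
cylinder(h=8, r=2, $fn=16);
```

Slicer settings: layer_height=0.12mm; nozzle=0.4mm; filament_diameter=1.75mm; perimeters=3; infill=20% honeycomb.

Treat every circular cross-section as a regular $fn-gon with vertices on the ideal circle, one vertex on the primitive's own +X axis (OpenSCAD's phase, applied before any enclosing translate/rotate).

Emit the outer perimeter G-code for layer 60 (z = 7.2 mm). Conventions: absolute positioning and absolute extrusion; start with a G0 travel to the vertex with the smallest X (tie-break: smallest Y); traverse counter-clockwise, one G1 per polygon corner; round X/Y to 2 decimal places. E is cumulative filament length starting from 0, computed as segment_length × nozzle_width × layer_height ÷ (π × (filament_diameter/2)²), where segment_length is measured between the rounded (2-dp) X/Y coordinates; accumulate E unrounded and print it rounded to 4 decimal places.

G0 X-2.00 Y0.00 Z7.20
G1 X-1.85 Y-0.77 E0.0157
G1 X-1.41 Y-1.41 E0.0312
G1 X-0.77 Y-1.85 E0.0467
G1 X0.00 Y-2.00 E0.0623
G1 X0.77 Y-1.85 E0.0780
G1 X1.41 Y-1.41 E0.0935
G1 X1.85 Y-0.77 E0.1090
G1 X2.00 Y0.00 E0.1246
G1 X1.85 Y0.77 E0.1403
G1 X1.41 Y1.41 E0.1558
G1 X0.77 Y1.85 E0.1713
G1 X0.00 Y2.00 E0.1869
G1 X-0.77 Y1.85 E0.2026
G1 X-1.41 Y1.41 E0.2181
G1 X-1.85 Y0.77 E0.2336
G1 X-2.00 Y0.00 E0.2492

At z = 7.2 mm: the r=2 cylinder contributes a regular 16-gon of circumradius 2. The outline is a single polygon with 16 vertices. Extrusion per mm of travel: 0.4 × 0.12 / (π × 0.875²) = 0.019956. Accumulating E over each segment gives final E = 0.2492.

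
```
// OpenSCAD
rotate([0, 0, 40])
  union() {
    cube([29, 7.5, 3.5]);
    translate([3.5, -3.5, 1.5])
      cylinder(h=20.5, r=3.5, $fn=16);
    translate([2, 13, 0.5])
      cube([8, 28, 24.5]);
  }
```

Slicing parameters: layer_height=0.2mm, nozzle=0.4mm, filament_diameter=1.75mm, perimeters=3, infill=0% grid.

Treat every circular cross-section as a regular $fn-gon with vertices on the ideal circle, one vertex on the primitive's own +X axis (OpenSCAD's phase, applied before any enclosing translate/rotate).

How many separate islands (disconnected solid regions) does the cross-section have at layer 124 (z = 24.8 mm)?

At z = 24.8 mm: the cube is not intersected at this z (z outside [0, 3.5]); the cylinder at (3.5, -3.5) does not reach this height (z outside [1.5, 22]); the cube at (2, 13) (footprint 8×28) is included at this height; Combining (union): only the 8×28 cube at (2, 13) is present, so the union is just that shape — 1 connected region; (rotated 40° about Z; rotation is an isometry so areas/perimeters/island counts are preserved). Overall, the cross-section is a single solid region. Island count = 1.

1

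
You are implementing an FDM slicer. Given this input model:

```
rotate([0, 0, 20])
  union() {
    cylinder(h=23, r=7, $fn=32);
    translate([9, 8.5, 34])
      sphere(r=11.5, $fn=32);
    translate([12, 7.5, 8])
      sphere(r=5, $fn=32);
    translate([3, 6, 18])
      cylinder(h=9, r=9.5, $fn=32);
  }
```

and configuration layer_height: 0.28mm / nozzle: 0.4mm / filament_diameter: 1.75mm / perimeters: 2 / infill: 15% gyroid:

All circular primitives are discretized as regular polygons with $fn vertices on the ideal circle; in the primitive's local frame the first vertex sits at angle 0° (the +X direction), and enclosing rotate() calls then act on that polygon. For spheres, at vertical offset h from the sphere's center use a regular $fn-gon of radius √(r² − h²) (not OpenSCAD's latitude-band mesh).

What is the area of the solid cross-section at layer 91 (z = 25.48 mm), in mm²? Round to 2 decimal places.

At z = 25.48 mm: the cylinder is absent (z outside [0, 23]); the r=11.5 sphere at (9, 8.5) contributes a regular 32-gon of circumradius √(11.5²−8.52²) = 7.724 (area = (32/2)·7.724²·sin(360°/32) = 186.22 mm²); the sphere at (12, 7.5) is not intersected at this z (|z−center|=17.480 > r=5); the r=9.5 cylinder at (3, 6) gives a regular 32-gon of circumradius 9.5 (constant along its height) (area = (32/2)·9.500²·sin(360°/32) = 281.71 mm²); Merging all regions: the regions partially overlap — summed areas 467.93 mm² minus the doubly-counted overlap 120.63 mm² gives 347.30 mm² — area = 347.30 mm²; (whole slice rotated 20° about Z — lengths, areas and connectivity unchanged). Overall, the cross-section is a single solid region. Net area = 347.30 mm².

347.30 mm²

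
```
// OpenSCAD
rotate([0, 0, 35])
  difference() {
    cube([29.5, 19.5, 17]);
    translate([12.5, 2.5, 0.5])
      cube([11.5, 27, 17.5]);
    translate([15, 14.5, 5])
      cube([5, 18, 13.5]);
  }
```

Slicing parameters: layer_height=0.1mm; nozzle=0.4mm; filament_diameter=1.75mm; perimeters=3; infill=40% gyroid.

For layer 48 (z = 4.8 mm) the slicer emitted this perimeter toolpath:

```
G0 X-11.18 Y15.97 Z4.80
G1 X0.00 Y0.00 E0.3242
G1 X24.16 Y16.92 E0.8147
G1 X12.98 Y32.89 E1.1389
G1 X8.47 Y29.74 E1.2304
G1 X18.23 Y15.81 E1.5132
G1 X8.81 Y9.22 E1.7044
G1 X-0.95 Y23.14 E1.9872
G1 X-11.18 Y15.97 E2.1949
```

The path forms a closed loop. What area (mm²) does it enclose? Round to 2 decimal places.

379.57 mm²

Apply the shoelace formula to the sequence of (X, Y) vertices; enclosed area = 379.57 mm².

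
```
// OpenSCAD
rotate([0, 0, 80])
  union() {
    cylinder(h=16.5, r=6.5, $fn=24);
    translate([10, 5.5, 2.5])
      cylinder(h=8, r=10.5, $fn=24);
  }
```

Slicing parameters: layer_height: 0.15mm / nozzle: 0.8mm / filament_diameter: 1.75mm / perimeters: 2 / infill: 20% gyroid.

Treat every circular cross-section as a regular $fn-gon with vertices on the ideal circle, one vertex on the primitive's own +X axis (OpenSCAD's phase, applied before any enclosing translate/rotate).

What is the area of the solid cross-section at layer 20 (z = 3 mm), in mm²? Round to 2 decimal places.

At z = 3 mm: the r=6.5 cylinder contributes a regular 24-gon of circumradius 6.5 (area = (24/2)·6.500²·sin(360°/24) = 131.22 mm²); the r=10.5 cylinder at (10, 5.5) gives a regular 24-gon of circumradius 10.5 (constant along its height) (area = (24/2)·10.500²·sin(360°/24) = 342.42 mm²); Merging all regions: the regions partially overlap — summed areas 473.64 mm² minus the doubly-counted overlap 45.27 mm² gives 428.37 mm² — area = 428.37 mm²; (rotated 80° about Z; rotation is an isometry so areas/perimeters/island counts are preserved). Overall, the cross-section is a single solid region. Net area = 428.37 mm².

428.37 mm²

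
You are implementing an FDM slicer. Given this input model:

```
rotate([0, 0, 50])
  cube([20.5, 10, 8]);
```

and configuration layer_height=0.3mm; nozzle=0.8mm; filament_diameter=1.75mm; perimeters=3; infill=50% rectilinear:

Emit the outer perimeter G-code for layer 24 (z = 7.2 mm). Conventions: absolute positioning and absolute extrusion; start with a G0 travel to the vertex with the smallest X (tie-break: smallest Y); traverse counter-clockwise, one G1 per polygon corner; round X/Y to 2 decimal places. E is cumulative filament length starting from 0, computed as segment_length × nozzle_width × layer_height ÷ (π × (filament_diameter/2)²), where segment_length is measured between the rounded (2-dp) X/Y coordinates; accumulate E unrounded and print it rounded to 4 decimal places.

At z = 7.2 mm: the cube is present — its section is the full 20.5×10 rectangle; (rotated 50° about Z; rotation is an isometry so areas/perimeters/island counts are preserved). The outline is a single polygon with 4 vertices. Extrusion per mm of travel: 0.8 × 0.3 / (π × 0.875²) = 0.099780. Accumulating E over each segment gives final E = 6.0866.

G0 X-7.66 Y6.43 Z7.20
G1 X0.00 Y0.00 E0.9979
G1 X13.18 Y15.70 E3.0433
G1 X5.52 Y22.13 E4.0412
G1 X-7.66 Y6.43 E6.0866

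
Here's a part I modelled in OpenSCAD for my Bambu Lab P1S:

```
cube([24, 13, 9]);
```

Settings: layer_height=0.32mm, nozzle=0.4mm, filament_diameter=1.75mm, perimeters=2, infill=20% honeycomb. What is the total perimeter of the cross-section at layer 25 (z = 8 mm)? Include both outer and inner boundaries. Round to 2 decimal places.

At z = 8 mm: the cube (footprint 24×13) is included at this height (perimeter 74.00 mm). Overall, the cross-section is a single solid region. Total boundary length (outer) = 74.00 mm.

74.00 mm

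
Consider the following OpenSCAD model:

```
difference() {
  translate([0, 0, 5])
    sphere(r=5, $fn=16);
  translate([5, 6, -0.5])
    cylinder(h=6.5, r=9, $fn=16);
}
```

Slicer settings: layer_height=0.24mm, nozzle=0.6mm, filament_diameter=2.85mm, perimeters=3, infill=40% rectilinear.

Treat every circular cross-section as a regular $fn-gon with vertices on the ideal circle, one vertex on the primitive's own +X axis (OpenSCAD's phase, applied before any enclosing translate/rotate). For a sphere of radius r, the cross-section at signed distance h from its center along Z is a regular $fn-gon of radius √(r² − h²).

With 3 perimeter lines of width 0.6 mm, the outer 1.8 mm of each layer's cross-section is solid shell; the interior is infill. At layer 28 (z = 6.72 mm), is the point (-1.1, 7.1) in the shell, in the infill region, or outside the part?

At z = 6.72 mm: the r=5 sphere contributes a regular 16-gon of circumradius √(5²−1.72²) = 4.695; the cylinder at (5, 6) is absent (z outside [-0.5, 6]); Taking the first minus the rest: none of the subtracted shapes is present at this height, so the r=5 sphere is unchanged — 1 connected region. Overall, the cross-section is a single solid region. The nearest boundary edge runs (0.00, 4.69)→(-1.80, 4.34); distance from the point to it = 2.57 mm. The point is not inside any of the regions above, so it lies outside the cross-section (2.57 mm from the nearest boundary).

outside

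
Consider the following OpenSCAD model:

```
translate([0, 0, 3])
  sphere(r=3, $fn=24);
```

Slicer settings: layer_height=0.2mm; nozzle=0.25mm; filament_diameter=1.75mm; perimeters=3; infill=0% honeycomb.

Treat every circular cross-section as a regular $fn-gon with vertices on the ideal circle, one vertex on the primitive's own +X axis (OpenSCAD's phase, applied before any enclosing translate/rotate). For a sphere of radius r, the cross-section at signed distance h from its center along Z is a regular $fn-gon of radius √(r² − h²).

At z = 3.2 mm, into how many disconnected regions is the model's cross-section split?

At z = 3.2 mm: the r=3 sphere contributes a regular 24-gon of circumradius √(3²−0.2²) = 2.993. The result has 1 disconnected region.

1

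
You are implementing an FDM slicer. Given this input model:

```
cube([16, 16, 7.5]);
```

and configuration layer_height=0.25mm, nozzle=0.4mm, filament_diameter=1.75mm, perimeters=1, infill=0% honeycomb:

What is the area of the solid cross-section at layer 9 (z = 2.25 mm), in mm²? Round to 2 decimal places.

256.00 mm²

At z = 2.25 mm: the cube is present — its section is the full 16×16 rectangle (area 256.00 mm²). Overall, the cross-section is a single solid region. Net area = 256.00 mm².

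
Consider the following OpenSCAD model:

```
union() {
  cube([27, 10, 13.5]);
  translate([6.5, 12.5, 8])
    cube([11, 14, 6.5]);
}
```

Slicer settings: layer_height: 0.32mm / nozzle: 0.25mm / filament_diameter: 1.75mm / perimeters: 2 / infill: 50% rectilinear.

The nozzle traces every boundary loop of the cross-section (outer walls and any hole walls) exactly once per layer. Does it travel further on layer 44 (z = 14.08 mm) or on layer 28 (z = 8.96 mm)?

Layer 44 (z = 14.08): the cube is not intersected at this z (z outside [0, 13.5]); the 11×14 cube at (6.5, 12.5) contributes its full rectangle (perimeter 50.00 mm); Merging all regions: only the 11×14 cube at (6.5, 12.5) is present, so the union is just that shape — boundary = 50.00 mm. So its perimeter = 50.00 mm. Layer 28 (z = 8.96): the 27×10 cube contributes its full rectangle (perimeter 74.00 mm); the cube at (6.5, 12.5) is present — its section is the full 11×14 rectangle (perimeter 50.00 mm); Merging all regions: the 2 present regions are separate (no shared area or edge), so areas and boundary lengths simply add and each stays a separate island — boundary = 124.00 mm. So its perimeter = 124.00 mm. Layer 28 is larger (124.00 vs 50.00 mm).

layer 28 (z = 8.96 mm)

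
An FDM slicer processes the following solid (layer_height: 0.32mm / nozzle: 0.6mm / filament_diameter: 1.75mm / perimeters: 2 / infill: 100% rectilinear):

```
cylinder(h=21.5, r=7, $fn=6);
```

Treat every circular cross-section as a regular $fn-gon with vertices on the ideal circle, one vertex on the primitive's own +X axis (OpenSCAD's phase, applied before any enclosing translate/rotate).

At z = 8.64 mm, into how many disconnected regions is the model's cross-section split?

1

At z = 8.64 mm: the r=7 cylinder contributes a regular 6-gon of circumradius 7. The result has 1 disconnected region.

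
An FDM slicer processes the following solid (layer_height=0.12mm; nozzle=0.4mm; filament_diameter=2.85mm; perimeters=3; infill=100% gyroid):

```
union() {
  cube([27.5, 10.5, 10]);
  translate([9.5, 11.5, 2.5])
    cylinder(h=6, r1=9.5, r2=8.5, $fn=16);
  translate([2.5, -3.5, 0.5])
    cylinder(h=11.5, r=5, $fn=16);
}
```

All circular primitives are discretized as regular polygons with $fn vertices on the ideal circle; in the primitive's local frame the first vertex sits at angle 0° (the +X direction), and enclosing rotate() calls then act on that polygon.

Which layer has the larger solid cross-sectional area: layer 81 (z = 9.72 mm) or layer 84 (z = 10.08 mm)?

Layer 81 (z = 9.72): the cube (footprint 27.5×10.5) is included at this height (area 288.75 mm²); the cone at (9.5, 11.5) is not intersected at this z (z outside [2.5, 8.5]); the r=5 cylinder at (2.5, -3.5) gives a regular 16-gon of circumradius 5 (constant along its height) (area = (16/2)·5.000²·sin(360°/16) = 76.54 mm²); Merging all regions: the regions partially overlap — summed areas 365.29 mm² minus the doubly-counted overlap 6.49 mm² gives 358.80 mm² — area = 358.80 mm². So its area = 358.80 mm². Layer 84 (z = 10.08): the cube does not reach this height (z outside [0, 10]); the cone at (9.5, 11.5) is not intersected at this z (z outside [2.5, 8.5]); the r=5 cylinder at (2.5, -3.5) gives a regular 16-gon of circumradius 5 (constant along its height) (area = (16/2)·5.000²·sin(360°/16) = 76.54 mm²); Combining (union): only the r=5 cylinder at (2.5, -3.5) is present, so the union is just that shape — area = 76.54 mm². So its area = 76.54 mm². Layer 81 is larger (358.80 vs 76.54 mm²).

layer 81 (z = 9.72 mm)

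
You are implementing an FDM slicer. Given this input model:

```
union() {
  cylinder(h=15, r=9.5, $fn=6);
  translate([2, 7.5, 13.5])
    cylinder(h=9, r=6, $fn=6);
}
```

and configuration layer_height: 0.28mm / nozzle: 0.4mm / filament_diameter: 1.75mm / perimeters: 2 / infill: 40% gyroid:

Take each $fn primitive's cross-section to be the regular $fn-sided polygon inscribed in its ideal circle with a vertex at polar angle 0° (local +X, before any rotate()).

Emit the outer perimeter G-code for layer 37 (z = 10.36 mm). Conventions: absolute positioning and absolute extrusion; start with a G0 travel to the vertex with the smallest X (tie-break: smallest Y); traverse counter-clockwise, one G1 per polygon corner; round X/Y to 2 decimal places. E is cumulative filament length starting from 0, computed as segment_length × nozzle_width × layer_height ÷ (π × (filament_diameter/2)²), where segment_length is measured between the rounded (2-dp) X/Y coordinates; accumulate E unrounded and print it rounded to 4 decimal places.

G0 X-9.50 Y0.00 Z10.36
G1 X-4.75 Y-8.23 E0.4425
G1 X4.75 Y-8.23 E0.8848
G1 X9.50 Y0.00 E1.3273
G1 X4.75 Y8.23 E1.7698
G1 X-4.75 Y8.23 E2.2121
G1 X-9.50 Y0.00 E2.6546

At z = 10.36 mm: the r=9.5 cylinder gives a regular 6-gon of circumradius 9.5 (constant along its height); the cylinder at (2, 7.5) does not reach this height (z outside [13.5, 22.5]); Combining (union): only the r=9.5 cylinder is present, so the union is just that shape — 1 connected region. The outline is a single polygon with 6 vertices. Extrusion per mm of travel: 0.4 × 0.28 / (π × 0.875²) = 0.046564. Accumulating E over each segment gives final E = 2.6546.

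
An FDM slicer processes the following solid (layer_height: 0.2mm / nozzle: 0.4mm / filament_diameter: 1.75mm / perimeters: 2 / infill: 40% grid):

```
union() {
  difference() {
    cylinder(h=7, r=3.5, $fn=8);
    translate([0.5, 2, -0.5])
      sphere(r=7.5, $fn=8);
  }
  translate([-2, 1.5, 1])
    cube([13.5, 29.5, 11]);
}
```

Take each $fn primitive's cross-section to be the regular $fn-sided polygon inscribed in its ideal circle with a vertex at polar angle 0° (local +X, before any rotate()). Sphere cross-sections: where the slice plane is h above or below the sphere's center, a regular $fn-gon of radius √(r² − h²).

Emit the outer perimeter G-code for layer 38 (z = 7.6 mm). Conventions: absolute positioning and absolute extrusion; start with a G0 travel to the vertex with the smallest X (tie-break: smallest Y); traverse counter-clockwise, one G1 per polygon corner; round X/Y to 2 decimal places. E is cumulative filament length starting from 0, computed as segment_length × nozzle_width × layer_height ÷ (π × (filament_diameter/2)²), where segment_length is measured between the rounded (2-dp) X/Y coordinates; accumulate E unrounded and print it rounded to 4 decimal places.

G0 X-2.00 Y1.50 Z7.60
G1 X11.50 Y1.50 E0.4490
G1 X11.50 Y31.00 E1.4302
G1 X-2.00 Y31.00 E1.8792
G1 X-2.00 Y1.50 E2.8604

At z = 7.6 mm: the cylinder does not reach this height (z outside [0, 7]); the sphere at (0.5, 2) does not reach this height (|z−center|=8.100 > r=7.5); After the difference (first − rest): the first operand is absent here, so nothing remains; the cube at (-2, 1.5) is present — its section is the full 13.5×29.5 rectangle; Merging all regions: only the 13.5×29.5 cube at (-2, 1.5) is present, so the union is just that shape — 1 connected region. The outline is a single polygon with 4 vertices. Extrusion per mm of travel: 0.4 × 0.2 / (π × 0.875²) = 0.033260. Accumulating E over each segment gives final E = 2.8604.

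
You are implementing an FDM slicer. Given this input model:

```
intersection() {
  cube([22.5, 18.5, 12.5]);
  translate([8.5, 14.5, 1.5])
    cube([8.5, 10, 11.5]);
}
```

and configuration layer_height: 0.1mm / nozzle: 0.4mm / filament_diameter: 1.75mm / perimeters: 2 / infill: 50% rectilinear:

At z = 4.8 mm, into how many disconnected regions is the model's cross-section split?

1

At z = 4.8 mm: the cube is present — its section is the full 22.5×18.5 rectangle; the cube at (8.5, 14.5) is present — its section is the full 8.5×10 rectangle; Taking the intersection: the 8.5×10 cube at (8.5, 14.5) partially overlaps the 22.5×18.5 cube; clipping to the common part keeps 34.00 mm² — 1 connected region. The result has 1 disconnected region.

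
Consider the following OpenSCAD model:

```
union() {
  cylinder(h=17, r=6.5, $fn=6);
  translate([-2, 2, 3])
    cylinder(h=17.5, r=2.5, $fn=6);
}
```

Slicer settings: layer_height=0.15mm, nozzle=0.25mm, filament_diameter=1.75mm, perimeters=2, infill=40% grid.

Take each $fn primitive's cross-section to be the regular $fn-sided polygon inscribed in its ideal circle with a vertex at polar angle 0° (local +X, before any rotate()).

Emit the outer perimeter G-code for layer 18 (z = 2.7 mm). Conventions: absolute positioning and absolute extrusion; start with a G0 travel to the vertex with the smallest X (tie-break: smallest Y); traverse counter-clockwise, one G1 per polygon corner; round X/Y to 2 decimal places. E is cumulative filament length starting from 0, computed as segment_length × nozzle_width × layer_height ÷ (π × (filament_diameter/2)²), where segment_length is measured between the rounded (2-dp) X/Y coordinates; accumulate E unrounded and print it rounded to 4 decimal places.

At z = 2.7 mm: the cylinder: section is a regular 6-gon, circumradius r=6.5; the cylinder at (-2, 2) does not reach this height (z outside [3, 20.5]); Combining (union): only the r=6.5 cylinder is present, so the union is just that shape — 1 connected region. The outline is a single polygon with 6 vertices. Extrusion per mm of travel: 0.25 × 0.15 / (π × 0.875²) = 0.015591. Accumulating E over each segment gives final E = 0.6081.

G0 X-6.50 Y0.00 Z2.70
G1 X-3.25 Y-5.63 E0.1014
G1 X3.25 Y-5.63 E0.2027
G1 X6.50 Y0.00 E0.3040
G1 X3.25 Y5.63 E0.4054
G1 X-3.25 Y5.63 E0.5067
G1 X-6.50 Y0.00 E0.6081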